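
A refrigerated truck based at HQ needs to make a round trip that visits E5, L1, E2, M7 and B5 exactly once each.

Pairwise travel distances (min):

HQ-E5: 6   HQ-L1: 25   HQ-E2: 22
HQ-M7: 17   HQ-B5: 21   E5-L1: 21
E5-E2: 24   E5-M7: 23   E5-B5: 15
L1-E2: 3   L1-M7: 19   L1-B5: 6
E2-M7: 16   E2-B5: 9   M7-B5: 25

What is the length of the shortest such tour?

HQ-E5-L1-E2-M7-B5-HQ: 6+21+3+16+25+21 = 92
HQ-E5-L1-E2-B5-M7-HQ: 6+21+3+9+25+17 = 81
HQ-E5-L1-M7-E2-B5-HQ: 6+21+19+16+9+21 = 92
HQ-E5-L1-M7-B5-E2-HQ: 6+21+19+25+9+22 = 102
HQ-E5-L1-B5-E2-M7-HQ: 6+21+6+9+16+17 = 75
HQ-E5-L1-B5-M7-E2-HQ: 6+21+6+25+16+22 = 96
HQ-E5-E2-L1-M7-B5-HQ: 6+24+3+19+25+21 = 98
HQ-E5-E2-L1-B5-M7-HQ: 6+24+3+6+25+17 = 81
HQ-E5-E2-M7-L1-B5-HQ: 6+24+16+19+6+21 = 92
HQ-E5-E2-M7-B5-L1-HQ: 6+24+16+25+6+25 = 102
HQ-E5-E2-B5-L1-M7-HQ: 6+24+9+6+19+17 = 81
HQ-E5-E2-B5-M7-L1-HQ: 6+24+9+25+19+25 = 108
HQ-E5-M7-L1-E2-B5-HQ: 6+23+19+3+9+21 = 81
HQ-E5-M7-L1-B5-E2-HQ: 6+23+19+6+9+22 = 85
… (46 more)
HQ-E5-B5-L1-E2-M7-HQ: 6+15+6+3+16+17 = 63  ← best
The minimum is 63.
One optimal route: HQ → E5 → B5 → L1 → E2 → M7 → HQ (or its reverse).

63 min — the shortest possible round trip.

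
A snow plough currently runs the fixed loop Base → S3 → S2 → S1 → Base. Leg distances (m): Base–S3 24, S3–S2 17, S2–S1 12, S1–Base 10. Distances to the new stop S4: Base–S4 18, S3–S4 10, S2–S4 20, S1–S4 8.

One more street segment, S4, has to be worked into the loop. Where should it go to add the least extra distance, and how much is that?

Insertion cost between consecutive stops i–j is d(i,S4) + d(S4,j) − d(i,j):
  between Base and S3: 18 + 10 − 24 = 4
  between S3 and S2: 10 + 20 − 17 = 13
  between S2 and S1: 20 + 8 − 12 = 16
  between S1 and Base: 8 + 18 − 10 = 16
Cheapest insertion is between Base and S3, adding 4.
New total = 63 + 4 = 67.

+4 m — insert S4 between Base and S3.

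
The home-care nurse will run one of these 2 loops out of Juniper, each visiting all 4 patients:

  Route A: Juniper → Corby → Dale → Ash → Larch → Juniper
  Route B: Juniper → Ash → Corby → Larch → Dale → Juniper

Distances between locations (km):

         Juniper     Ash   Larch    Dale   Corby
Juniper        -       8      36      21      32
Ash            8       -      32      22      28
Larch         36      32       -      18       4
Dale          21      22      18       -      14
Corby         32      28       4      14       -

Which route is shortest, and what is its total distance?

Route A: 32 + 14 + 22 + 32 + 36 = 136
Route B: 8 + 28 + 4 + 18 + 21 = 79

79 km — Route B is the shortest.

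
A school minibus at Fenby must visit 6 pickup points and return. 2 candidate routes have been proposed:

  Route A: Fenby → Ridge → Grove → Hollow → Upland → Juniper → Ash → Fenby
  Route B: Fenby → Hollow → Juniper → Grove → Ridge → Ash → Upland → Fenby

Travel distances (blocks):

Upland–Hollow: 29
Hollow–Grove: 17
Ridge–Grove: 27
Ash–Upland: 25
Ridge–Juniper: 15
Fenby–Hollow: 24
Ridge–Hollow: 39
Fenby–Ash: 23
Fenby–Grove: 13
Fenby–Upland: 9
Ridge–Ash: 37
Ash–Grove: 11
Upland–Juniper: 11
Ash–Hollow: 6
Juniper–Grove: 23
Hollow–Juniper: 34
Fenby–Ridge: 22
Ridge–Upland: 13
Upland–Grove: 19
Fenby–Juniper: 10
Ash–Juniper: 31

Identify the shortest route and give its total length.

Route A: 22 + 27 + 17 + 29 + 11 + 31 + 23 = 160
Route B: 24 + 34 + 23 + 27 + 37 + 25 + 9 = 179

Shortest is Route A, total 160 blocks.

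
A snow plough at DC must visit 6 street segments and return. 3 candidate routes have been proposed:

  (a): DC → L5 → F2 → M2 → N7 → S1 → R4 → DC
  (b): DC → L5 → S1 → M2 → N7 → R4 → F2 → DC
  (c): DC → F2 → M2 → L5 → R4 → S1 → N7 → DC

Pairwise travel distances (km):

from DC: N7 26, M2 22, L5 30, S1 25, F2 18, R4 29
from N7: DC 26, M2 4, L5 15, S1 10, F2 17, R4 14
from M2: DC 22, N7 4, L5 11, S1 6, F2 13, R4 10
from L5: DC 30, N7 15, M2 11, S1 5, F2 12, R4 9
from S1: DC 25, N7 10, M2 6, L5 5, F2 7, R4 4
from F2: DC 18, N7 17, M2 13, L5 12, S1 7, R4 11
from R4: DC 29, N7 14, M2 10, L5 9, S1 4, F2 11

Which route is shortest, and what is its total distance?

(a): 30 + 12 + 13 + 4 + 10 + 4 + 29 = 102
(b): 30 + 5 + 6 + 4 + 14 + 11 + 18 = 88
(c): 18 + 13 + 11 + 9 + 4 + 10 + 26 = 91

Shortest is (b), total 88 km.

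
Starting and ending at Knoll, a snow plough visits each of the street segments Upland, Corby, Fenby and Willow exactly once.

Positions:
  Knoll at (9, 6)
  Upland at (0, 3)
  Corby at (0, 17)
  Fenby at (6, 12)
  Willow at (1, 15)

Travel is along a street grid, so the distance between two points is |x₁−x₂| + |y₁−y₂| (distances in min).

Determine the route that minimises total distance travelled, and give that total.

Shortest round trip = 46 min.

There are 12 distinct closed tours to check (reversals are equivalent).
Knoll - Upland - Corby - Fenby - Willow - Knoll: 12+14+11+8+17 = 62
Knoll - Upland - Corby - Willow - Fenby - Knoll: 12+14+3+8+9 = 46
Knoll - Upland - Fenby - Corby - Willow - Knoll: 12+15+11+3+17 = 58
Knoll - Upland - Fenby - Willow - Corby - Knoll: 12+15+8+3+20 = 58
Knoll - Upland - Willow - Corby - Fenby - Knoll: 12+13+3+11+9 = 48
Knoll - Upland - Willow - Fenby - Corby - Knoll: 12+13+8+11+20 = 64
Knoll - Corby - Upland - Fenby - Willow - Knoll: 20+14+15+8+17 = 74
Knoll - Corby - Upland - Willow - Fenby - Knoll: 20+14+13+8+9 = 64
Knoll - Corby - Fenby - Upland - Willow - Knoll: 20+11+15+13+17 = 76
Knoll - Corby - Willow - Upland - Fenby - Knoll: 20+3+13+15+9 = 60
Knoll - Fenby - Upland - Corby - Willow - Knoll: 9+15+14+3+17 = 58
Knoll - Fenby - Corby - Upland - Willow - Knoll: 9+11+14+13+17 = 64
The minimum is 46.
One optimal route: Knoll → Upland → Corby → Willow → Fenby → Knoll (or its reverse).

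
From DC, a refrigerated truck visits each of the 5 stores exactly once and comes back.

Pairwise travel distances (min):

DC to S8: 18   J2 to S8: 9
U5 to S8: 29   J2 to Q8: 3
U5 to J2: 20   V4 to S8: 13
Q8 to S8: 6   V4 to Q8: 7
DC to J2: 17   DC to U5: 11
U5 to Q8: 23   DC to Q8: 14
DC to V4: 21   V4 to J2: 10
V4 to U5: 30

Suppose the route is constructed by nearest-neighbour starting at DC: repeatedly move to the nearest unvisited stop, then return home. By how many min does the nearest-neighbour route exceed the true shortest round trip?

2 min longer than the optimal tour.

DC: U5=11, Q8=14, J2=17, S8=18, V4=21 ⇒ U5
U5: J2=20, Q8=23, S8=29, V4=30 ⇒ J2
J2: Q8=3, S8=9, V4=10 ⇒ Q8
Q8: S8=6, V4=7 ⇒ S8
S8: V4=13 ⇒ V4
NN route DC → U5 → J2 → Q8 → S8 → V4 → DC costs 74.
Optimal: DC → U5 → J2 → V4 → Q8 → S8 → DC costs 72 (by enumerating all 60 distinct tours).
Excess = 74 − 72 = 2.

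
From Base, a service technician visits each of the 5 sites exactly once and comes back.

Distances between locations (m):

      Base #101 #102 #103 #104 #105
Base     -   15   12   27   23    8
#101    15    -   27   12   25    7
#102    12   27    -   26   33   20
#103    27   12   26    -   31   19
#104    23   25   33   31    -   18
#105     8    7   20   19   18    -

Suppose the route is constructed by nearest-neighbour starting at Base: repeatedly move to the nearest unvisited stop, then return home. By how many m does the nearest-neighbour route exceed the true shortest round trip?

The nearest-neighbour route is 11 m longer than optimal.

Base: #105=8, #102=12, #101=15, #104=23, #103=27 ⇒ #105
#105: #101=7, #104=18, #103=19, #102=20 ⇒ #101
#101: #103=12, #104=25, #102=27 ⇒ #103
#103: #102=26, #104=31 ⇒ #102
#102: #104=33 ⇒ #104
NN route Base → #105 → #101 → #103 → #102 → #104 → Base costs 109.
Optimal: Base → #102 → #103 → #101 → #105 → #104 → Base costs 98 (by enumerating all 60 distinct tours).
Excess = 109 − 98 = 11.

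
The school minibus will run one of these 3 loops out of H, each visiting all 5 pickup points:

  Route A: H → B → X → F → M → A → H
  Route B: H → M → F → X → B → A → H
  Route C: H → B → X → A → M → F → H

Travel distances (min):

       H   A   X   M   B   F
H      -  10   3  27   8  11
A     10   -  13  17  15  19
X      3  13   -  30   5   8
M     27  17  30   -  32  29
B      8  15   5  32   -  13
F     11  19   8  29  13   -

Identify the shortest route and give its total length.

77 min — Route A is the shortest.

Route A: 8 + 5 + 8 + 29 + 17 + 10 = 77
Route B: 27 + 29 + 8 + 5 + 15 + 10 = 94
Route C: 8 + 5 + 13 + 17 + 29 + 11 = 83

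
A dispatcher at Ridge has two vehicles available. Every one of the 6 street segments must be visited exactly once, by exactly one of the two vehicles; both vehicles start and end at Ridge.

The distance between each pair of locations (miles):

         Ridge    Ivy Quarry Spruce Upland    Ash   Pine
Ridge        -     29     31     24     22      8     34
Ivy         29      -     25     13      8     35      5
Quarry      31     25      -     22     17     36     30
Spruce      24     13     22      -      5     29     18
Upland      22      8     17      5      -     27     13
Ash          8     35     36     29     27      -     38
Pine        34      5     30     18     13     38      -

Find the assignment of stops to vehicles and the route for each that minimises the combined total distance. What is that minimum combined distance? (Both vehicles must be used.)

Check every non-empty split of the stops between the two vehicles; for each half take its own optimal tour:
  {Ivy} + {Quarry, Spruce, Upland, Ash, Pine}: 58 + 116 = 174
  {Quarry} + {Ivy, Spruce, Upland, Ash, Pine}: 62 + 88 = 150
  {Ivy, Quarry} + {Spruce, Upland, Ash, Pine}: 85 + 88 = 173
  {Spruce} + {Ivy, Quarry, Upland, Ash, Pine}: 48 + 107 = 155
  {Ivy, Spruce} + {Quarry, Upland, Ash, Pine}: 66 + 107 = 173
  {Quarry, Spruce} + {Ivy, Upland, Ash, Pine}: 77 + 81 = 158
  … (31 splits in total)
  {Ash} + {Ivy, Quarry, Spruce, Upland, Pine}: 16 + 103 = 119  ← best
Best: vehicle 1 Ridge → Ash → Ridge = 16; vehicle 2 Ridge → Quarry → Ivy → Pine → Upland → Spruce → Ridge = 103; combined 119.

119 miles — the smallest possible combined total.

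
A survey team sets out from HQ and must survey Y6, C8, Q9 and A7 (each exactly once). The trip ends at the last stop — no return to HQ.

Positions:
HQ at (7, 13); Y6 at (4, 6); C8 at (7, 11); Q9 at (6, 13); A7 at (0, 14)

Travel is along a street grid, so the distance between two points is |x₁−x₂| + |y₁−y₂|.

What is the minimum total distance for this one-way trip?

There are 4! = 24 possible orderings.
HQ→Y6→C8→Q9→A7: 10+8+3+7 = 28
HQ→Y6→C8→A7→Q9: 10+8+10+7 = 35
HQ→Y6→Q9→C8→A7: 10+9+3+10 = 32
HQ→Y6→Q9→A7→C8: 10+9+7+10 = 36
HQ→Y6→A7→C8→Q9: 10+12+10+3 = 35
HQ→Y6→A7→Q9→C8: 10+12+7+3 = 32
HQ→C8→Y6→Q9→A7: 2+8+9+7 = 26
HQ→C8→Y6→A7→Q9: 2+8+12+7 = 29
HQ→C8→Q9→Y6→A7: 2+3+9+12 = 26
HQ→C8→Q9→A7→Y6: 2+3+7+12 = 24
HQ→C8→A7→Y6→Q9: 2+10+12+9 = 33
HQ→C8→A7→Q9→Y6: 2+10+7+9 = 28
HQ→Q9→Y6→C8→A7: 1+9+8+10 = 28
HQ→Q9→Y6→A7→C8: 1+9+12+10 = 32
… (10 more)
The minimum is 24.
One shortest path: HQ → C8 → Q9 → A7 → Y6.

Minimum one-way distance = 24.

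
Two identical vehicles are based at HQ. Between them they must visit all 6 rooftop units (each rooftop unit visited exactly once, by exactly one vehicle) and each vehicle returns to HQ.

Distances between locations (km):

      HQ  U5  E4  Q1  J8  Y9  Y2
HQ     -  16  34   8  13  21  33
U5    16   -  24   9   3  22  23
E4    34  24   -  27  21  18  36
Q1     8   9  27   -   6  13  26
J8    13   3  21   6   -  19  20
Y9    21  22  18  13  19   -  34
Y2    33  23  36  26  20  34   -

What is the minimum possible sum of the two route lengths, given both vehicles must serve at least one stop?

Try each way of splitting the stops between the two vehicles (each non-empty) and, for each split, find the best tour for each vehicle:
  {U5} + {E4, Q1, J8, Y9, Y2}: 32 + 108 = 140
  {E4} + {U5, Q1, J8, Y9, Y2}: 68 + 94 = 162
  {U5, E4} + {Q1, J8, Y9, Y2}: 74 + 88 = 162
  {Q1} + {U5, E4, J8, Y9, Y2}: 16 + 114 = 130
  {U5, Q1} + {E4, J8, Y9, Y2}: 33 + 108 = 141
  {E4, Q1} + {U5, J8, Y9, Y2}: 69 + 94 = 163
  … (31 splits in total)
Best: vehicle 1 HQ → Q1 → HQ = 16; vehicle 2 HQ → U5 → J8 → Y2 → E4 → Y9 → HQ = 114; combined 130.

Minimum combined distance: 130 km.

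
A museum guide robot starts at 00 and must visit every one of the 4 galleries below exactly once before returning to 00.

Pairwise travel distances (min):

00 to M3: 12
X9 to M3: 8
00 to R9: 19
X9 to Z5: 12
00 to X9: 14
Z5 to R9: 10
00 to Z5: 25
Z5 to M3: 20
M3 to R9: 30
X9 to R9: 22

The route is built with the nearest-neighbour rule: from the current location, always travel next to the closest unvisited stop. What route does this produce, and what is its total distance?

At 00 the remaining stops are M3 12, X9 14, R9 19, Z5 25; go to M3.
At M3 the remaining stops are X9 8, Z5 20, R9 30; go to X9.
At X9 the remaining stops are Z5 12, R9 22; go to Z5.
At Z5 the remaining stops are R9 10; go to R9.
Return R9→00: 19.
Total = 12 + 8 + 12 + 10 + 19 = 61.

Total distance 61 min via the nearest-neighbour route 00 → M3 → X9 → Z5 → R9 → 00.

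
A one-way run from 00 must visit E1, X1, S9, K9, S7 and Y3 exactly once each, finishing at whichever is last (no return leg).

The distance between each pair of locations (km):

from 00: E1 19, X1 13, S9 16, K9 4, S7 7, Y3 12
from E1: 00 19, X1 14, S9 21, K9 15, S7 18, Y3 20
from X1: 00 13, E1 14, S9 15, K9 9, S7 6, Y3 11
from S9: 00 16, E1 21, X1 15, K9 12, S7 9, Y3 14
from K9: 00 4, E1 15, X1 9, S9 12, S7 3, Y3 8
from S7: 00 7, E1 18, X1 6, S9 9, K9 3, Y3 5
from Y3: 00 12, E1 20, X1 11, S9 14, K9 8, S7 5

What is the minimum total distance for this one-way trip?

55 km — the minimum one-way total.

There are 6! = 720 possible orderings.
00 - E1 - X1 - S9 - K9 - S7 - Y3: 19+14+15+12+3+5 = 68
00 - E1 - X1 - S9 - K9 - Y3 - S7: 19+14+15+12+8+5 = 73
00 - E1 - X1 - S9 - S7 - K9 - Y3: 19+14+15+9+3+8 = 68
00 - E1 - X1 - S9 - S7 - Y3 - K9: 19+14+15+9+5+8 = 70
00 - E1 - X1 - S9 - Y3 - K9 - S7: 19+14+15+14+8+3 = 73
00 - E1 - X1 - S9 - Y3 - S7 - K9: 19+14+15+14+5+3 = 70
00 - E1 - X1 - K9 - S9 - S7 - Y3: 19+14+9+12+9+5 = 68
00 - E1 - X1 - K9 - S9 - Y3 - S7: 19+14+9+12+14+5 = 73
… (712 more)
00 - K9 - S9 - S7 - Y3 - X1 - E1: 4+12+9+5+11+14 = 55  ← best
The minimum is 55.
One shortest path: 00 → K9 → S9 → S7 → Y3 → X1 → E1.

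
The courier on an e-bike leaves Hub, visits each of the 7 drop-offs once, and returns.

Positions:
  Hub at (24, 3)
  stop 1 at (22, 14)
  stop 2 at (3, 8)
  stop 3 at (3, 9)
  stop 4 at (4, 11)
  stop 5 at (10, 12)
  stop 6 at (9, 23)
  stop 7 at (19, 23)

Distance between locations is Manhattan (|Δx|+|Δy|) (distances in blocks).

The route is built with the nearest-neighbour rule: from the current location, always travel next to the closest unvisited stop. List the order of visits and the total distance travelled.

From Hub: distances to unvisited — stop 1=13, stop 5=23, stop 7=25, stop 2=26, stop 3=27, stop 4=28, stop 6=35. Nearest is stop 1 (13).
From stop 1: distances to unvisited — stop 7=12, stop 5=14, stop 4=21, stop 6=22, stop 3=24, stop 2=25. Nearest is stop 7 (12).
From stop 7: distances to unvisited — stop 6=10, stop 5=20, stop 4=27, stop 3=30, stop 2=31. Nearest is stop 6 (10).
From stop 6: distances to unvisited — stop 5=12, stop 4=17, stop 3=20, stop 2=21. Nearest is stop 5 (12).
From stop 5: distances to unvisited — stop 4=7, stop 3=10, stop 2=11. Nearest is stop 4 (7).
From stop 4: distances to unvisited — stop 3=3, stop 2=4. Nearest is stop 3 (3).
From stop 3: distances to unvisited — stop 2=1. Nearest is stop 2 (1).
Return stop 2→Hub: 26.
Total = 13 + 12 + 10 + 12 + 7 + 3 + 1 + 26 = 84.

Nearest-neighbour total = 84 blocks; route Hub → stop 1 → stop 7 → stop 6 → stop 5 → stop 4 → stop 3 → stop 2 → Hub.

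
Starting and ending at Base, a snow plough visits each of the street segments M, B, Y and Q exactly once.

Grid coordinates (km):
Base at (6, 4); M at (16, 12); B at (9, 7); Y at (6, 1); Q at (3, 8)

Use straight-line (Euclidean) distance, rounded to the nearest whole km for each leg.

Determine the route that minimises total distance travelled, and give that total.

38 km — the shortest possible round trip.

With 4 stops there are 4!/2 = 12 distinct round trips (a route and its reverse cost the same).
Base-M-B-Y-Q-Base: 13+9+7+8+5 = 42
Base-M-B-Q-Y-Base: 13+9+6+8+3 = 39
Base-M-Y-B-Q-Base: 13+15+7+6+5 = 46
Base-M-Y-Q-B-Base: 13+15+8+6+4 = 46
Base-M-Q-B-Y-Base: 13+14+6+7+3 = 43
Base-M-Q-Y-B-Base: 13+14+8+7+4 = 46
Base-B-M-Y-Q-Base: 4+9+15+8+5 = 41
Base-B-M-Q-Y-Base: 4+9+14+8+3 = 38
Base-B-Y-M-Q-Base: 4+7+15+14+5 = 45
Base-B-Q-M-Y-Base: 4+6+14+15+3 = 42
Base-Y-M-B-Q-Base: 3+15+9+6+5 = 38
Base-Y-B-M-Q-Base: 3+7+9+14+5 = 38
The minimum is 38.
One optimal route: Base → B → M → Q → Y → Base (or its reverse).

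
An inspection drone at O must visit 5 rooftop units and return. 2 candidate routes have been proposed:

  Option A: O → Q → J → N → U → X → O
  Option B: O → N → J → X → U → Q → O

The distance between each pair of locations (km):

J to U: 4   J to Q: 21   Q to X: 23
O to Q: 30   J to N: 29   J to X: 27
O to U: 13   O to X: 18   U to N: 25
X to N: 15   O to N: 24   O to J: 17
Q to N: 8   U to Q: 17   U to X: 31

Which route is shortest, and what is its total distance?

154 km — Option A is the shortest.

Option A: 30 + 21 + 29 + 25 + 31 + 18 = 154
Option B: 24 + 29 + 27 + 31 + 17 + 30 = 158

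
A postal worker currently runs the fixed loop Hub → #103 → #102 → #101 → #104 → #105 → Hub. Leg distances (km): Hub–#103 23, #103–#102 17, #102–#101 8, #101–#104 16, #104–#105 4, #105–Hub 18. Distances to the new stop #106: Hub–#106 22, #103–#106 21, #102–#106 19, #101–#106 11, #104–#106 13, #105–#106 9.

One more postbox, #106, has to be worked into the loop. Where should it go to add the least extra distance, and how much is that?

+8 km — insert #106 between #101 and #104.

Insertion cost between consecutive stops i–j is d(i,#106) + d(#106,j) − d(i,j):
  between Hub and #103: 22 + 21 − 23 = 20
  between #103 and #102: 21 + 19 − 17 = 23
  between #102 and #101: 19 + 11 − 8 = 22
  between #101 and #104: 11 + 13 − 16 = 8
  between #104 and #105: 13 + 9 − 4 = 18
  between #105 and Hub: 9 + 22 − 18 = 13
Cheapest insertion is between #101 and #104, adding 8.
New total = 86 + 8 = 94.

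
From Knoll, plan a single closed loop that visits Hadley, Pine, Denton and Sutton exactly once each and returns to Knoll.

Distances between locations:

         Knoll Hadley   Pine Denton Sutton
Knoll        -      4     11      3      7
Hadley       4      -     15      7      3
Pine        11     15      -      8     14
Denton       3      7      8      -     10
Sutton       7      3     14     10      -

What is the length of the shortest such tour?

Minimum total distance: 32.

With 4 stops there are 4!/2 = 12 distinct round trips (a route and its reverse cost the same).
Knoll - Hadley - Pine - Denton - Sutton - Knoll: 4+15+8+10+7 = 44
Knoll - Hadley - Pine - Sutton - Denton - Knoll: 4+15+14+10+3 = 46
Knoll - Hadley - Denton - Pine - Sutton - Knoll: 4+7+8+14+7 = 40
Knoll - Hadley - Denton - Sutton - Pine - Knoll: 4+7+10+14+11 = 46
Knoll - Hadley - Sutton - Pine - Denton - Knoll: 4+3+14+8+3 = 32
Knoll - Hadley - Sutton - Denton - Pine - Knoll: 4+3+10+8+11 = 36
Knoll - Pine - Hadley - Denton - Sutton - Knoll: 11+15+7+10+7 = 50
Knoll - Pine - Hadley - Sutton - Denton - Knoll: 11+15+3+10+3 = 42
Knoll - Pine - Denton - Hadley - Sutton - Knoll: 11+8+7+3+7 = 36
Knoll - Pine - Sutton - Hadley - Denton - Knoll: 11+14+3+7+3 = 38
Knoll - Denton - Hadley - Pine - Sutton - Knoll: 3+7+15+14+7 = 46
Knoll - Denton - Pine - Hadley - Sutton - Knoll: 3+8+15+3+7 = 36
The minimum is 32.
One optimal route: Knoll → Hadley → Sutton → Pine → Denton → Knoll (or its reverse).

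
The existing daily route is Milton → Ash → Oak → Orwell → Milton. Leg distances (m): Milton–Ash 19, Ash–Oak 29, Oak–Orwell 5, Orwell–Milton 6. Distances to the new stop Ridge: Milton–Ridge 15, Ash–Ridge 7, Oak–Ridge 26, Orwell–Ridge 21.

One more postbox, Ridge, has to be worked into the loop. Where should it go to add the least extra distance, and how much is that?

Insertion cost between consecutive stops i–j is d(i,Ridge) + d(Ridge,j) − d(i,j):
  between Milton and Ash: 15 + 7 − 19 = 3
  between Ash and Oak: 7 + 26 − 29 = 4
  between Oak and Orwell: 26 + 21 − 5 = 42
  between Orwell and Milton: 21 + 15 − 6 = 30
Cheapest insertion is between Milton and Ash, adding 3.
New total = 59 + 3 = 62.

Adding 3 m by placing Ridge on the Milton–Ash leg.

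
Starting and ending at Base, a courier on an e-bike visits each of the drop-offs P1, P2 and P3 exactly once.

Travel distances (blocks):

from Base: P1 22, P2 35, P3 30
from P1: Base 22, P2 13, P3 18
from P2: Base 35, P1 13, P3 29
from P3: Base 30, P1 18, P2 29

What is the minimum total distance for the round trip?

There are 3 distinct closed tours to check (reversals are equivalent).
Base-P1-P2-P3-Base: 22+13+29+30 = 94
Base-P1-P3-P2-Base: 22+18+29+35 = 104
Base-P2-P1-P3-Base: 35+13+18+30 = 96
The minimum is 94.
One optimal route: Base → P1 → P2 → P3 → Base (or its reverse).

Minimum total distance: 94 blocks.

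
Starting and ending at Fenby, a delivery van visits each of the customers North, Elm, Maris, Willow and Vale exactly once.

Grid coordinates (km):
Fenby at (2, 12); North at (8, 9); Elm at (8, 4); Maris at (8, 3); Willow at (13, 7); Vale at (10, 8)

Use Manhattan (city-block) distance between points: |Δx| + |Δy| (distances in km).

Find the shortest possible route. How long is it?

With 5 stops there are 5!/2 = 60 distinct round trips (a route and its reverse cost the same).
Fenby→North→Elm→Maris→Willow→Vale→Fenby: 9+5+1+9+4+12 = 40
Fenby→North→Elm→Maris→Vale→Willow→Fenby: 9+5+1+7+4+16 = 42
Fenby→North→Elm→Willow→Maris→Vale→Fenby: 9+5+8+9+7+12 = 50
Fenby→North→Elm→Willow→Vale→Maris→Fenby: 9+5+8+4+7+15 = 48
Fenby→North→Elm→Vale→Maris→Willow→Fenby: 9+5+6+7+9+16 = 52
Fenby→North→Elm→Vale→Willow→Maris→Fenby: 9+5+6+4+9+15 = 48
Fenby→North→Maris→Elm→Willow→Vale→Fenby: 9+6+1+8+4+12 = 40
Fenby→North→Maris→Elm→Vale→Willow→Fenby: 9+6+1+6+4+16 = 42
Fenby→North→Maris→Willow→Elm→Vale→Fenby: 9+6+9+8+6+12 = 50
Fenby→North→Maris→Willow→Vale→Elm→Fenby: 9+6+9+4+6+14 = 48
Fenby→North→Maris→Vale→Elm→Willow→Fenby: 9+6+7+6+8+16 = 52
Fenby→North→Maris→Vale→Willow→Elm→Fenby: 9+6+7+4+8+14 = 48
Fenby→North→Willow→Elm→Maris→Vale→Fenby: 9+7+8+1+7+12 = 44
Fenby→North→Willow→Elm→Vale→Maris→Fenby: 9+7+8+6+7+15 = 52
… (46 more)
The minimum is 40.
One optimal route: Fenby → North → Elm → Maris → Willow → Vale → Fenby (or its reverse).

40 km — the shortest possible round trip.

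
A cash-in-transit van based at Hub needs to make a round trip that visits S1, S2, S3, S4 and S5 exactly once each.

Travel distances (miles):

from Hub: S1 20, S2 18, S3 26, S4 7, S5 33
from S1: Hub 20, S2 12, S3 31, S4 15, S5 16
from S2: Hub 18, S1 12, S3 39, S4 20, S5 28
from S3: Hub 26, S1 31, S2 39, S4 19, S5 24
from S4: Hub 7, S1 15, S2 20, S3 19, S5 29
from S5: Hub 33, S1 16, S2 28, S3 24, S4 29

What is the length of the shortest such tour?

Minimum total distance: 96 miles.

There are 60 distinct closed tours to check (reversals are equivalent).
Hub-S1-S2-S3-S4-S5-Hub: 20+12+39+19+29+33 = 152
Hub-S1-S2-S3-S5-S4-Hub: 20+12+39+24+29+7 = 131
Hub-S1-S2-S4-S3-S5-Hub: 20+12+20+19+24+33 = 128
Hub-S1-S2-S4-S5-S3-Hub: 20+12+20+29+24+26 = 131
Hub-S1-S2-S5-S3-S4-Hub: 20+12+28+24+19+7 = 110
Hub-S1-S2-S5-S4-S3-Hub: 20+12+28+29+19+26 = 134
Hub-S1-S3-S2-S4-S5-Hub: 20+31+39+20+29+33 = 172
Hub-S1-S3-S2-S5-S4-Hub: 20+31+39+28+29+7 = 154
Hub-S1-S3-S4-S2-S5-Hub: 20+31+19+20+28+33 = 151
Hub-S1-S3-S4-S5-S2-Hub: 20+31+19+29+28+18 = 145
Hub-S1-S3-S5-S2-S4-Hub: 20+31+24+28+20+7 = 130
Hub-S1-S3-S5-S4-S2-Hub: 20+31+24+29+20+18 = 142
Hub-S1-S4-S2-S3-S5-Hub: 20+15+20+39+24+33 = 151
Hub-S1-S4-S2-S5-S3-Hub: 20+15+20+28+24+26 = 133
… (46 more)
Hub-S2-S1-S5-S3-S4-Hub: 18+12+16+24+19+7 = 96  ← best
The minimum is 96.
One optimal route: Hub → S2 → S1 → S5 → S3 → S4 → Hub (or its reverse).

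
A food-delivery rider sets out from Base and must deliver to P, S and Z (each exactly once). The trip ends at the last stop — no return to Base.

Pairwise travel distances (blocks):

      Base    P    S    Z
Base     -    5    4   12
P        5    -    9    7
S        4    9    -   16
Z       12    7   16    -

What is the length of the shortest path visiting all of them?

There are 3! = 6 possible orderings.
Base→P→S→Z: 5+9+16 = 30
Base→P→Z→S: 5+7+16 = 28
Base→S→P→Z: 4+9+7 = 20
Base→S→Z→P: 4+16+7 = 27
Base→Z→P→S: 12+7+9 = 28
Base→Z→S→P: 12+16+9 = 37
The minimum is 20.
One shortest path: Base → S → P → Z.

Shortest open route: 20 blocks.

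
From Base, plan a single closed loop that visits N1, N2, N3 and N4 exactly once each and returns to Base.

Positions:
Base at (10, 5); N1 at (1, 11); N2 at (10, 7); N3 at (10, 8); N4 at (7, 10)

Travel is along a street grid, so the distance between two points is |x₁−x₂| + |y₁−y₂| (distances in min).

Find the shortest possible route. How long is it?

Shortest round trip = 30 min.

Base → N1 → N2 → N3 → N4 → Base: 15+13+1+5+8 = 42
Base → N1 → N2 → N4 → N3 → Base: 15+13+6+5+3 = 42
Base → N1 → N3 → N2 → N4 → Base: 15+12+1+6+8 = 42
Base → N1 → N3 → N4 → N2 → Base: 15+12+5+6+2 = 40
Base → N1 → N4 → N2 → N3 → Base: 15+7+6+1+3 = 32
Base → N1 → N4 → N3 → N2 → Base: 15+7+5+1+2 = 30
Base → N2 → N1 → N3 → N4 → Base: 2+13+12+5+8 = 40
Base → N2 → N1 → N4 → N3 → Base: 2+13+7+5+3 = 30
Base → N2 → N3 → N1 → N4 → Base: 2+1+12+7+8 = 30
Base → N2 → N4 → N1 → N3 → Base: 2+6+7+12+3 = 30
Base → N3 → N1 → N2 → N4 → Base: 3+12+13+6+8 = 42
Base → N3 → N2 → N1 → N4 → Base: 3+1+13+7+8 = 32
The minimum is 30.
One optimal route: Base → N1 → N4 → N3 → N2 → Base (or its reverse).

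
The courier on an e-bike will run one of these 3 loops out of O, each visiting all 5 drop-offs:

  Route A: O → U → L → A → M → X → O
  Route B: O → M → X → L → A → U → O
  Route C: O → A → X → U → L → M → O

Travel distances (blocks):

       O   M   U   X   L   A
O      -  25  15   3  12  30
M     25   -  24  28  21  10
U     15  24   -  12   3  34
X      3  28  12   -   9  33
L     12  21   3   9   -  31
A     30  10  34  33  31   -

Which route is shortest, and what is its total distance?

Route A: 15 + 3 + 31 + 10 + 28 + 3 = 90
Route B: 25 + 28 + 9 + 31 + 34 + 15 = 142
Route C: 30 + 33 + 12 + 3 + 21 + 25 = 124

Shortest is Route A, total 90 blocks.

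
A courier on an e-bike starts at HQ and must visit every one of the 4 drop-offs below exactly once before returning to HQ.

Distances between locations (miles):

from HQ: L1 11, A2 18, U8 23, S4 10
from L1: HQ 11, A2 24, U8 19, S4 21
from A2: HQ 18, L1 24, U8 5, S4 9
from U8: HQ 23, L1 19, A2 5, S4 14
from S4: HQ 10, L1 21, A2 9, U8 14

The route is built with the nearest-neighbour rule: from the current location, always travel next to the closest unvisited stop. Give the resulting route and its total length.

HQ → [S4:10 / L1:11 / A2:18 / U8:23] → S4 (10)
S4 → [A2:9 / U8:14 / L1:21] → A2 (9)
A2 → [U8:5 / L1:24] → U8 (5)
U8 → [L1:19] → L1 (19)
Return L1→HQ: 11.
Total = 10 + 9 + 5 + 19 + 11 = 54.

Total distance 54 miles via the nearest-neighbour route HQ → S4 → A2 → U8 → L1 → HQ.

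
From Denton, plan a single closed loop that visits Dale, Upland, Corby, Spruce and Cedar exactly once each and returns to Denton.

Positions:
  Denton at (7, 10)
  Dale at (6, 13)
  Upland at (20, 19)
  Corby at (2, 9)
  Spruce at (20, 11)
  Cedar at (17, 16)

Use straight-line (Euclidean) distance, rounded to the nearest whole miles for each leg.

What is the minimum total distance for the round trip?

47 miles — the shortest possible round trip.

There are 60 distinct closed tours to check (reversals are equivalent).
Denton-Dale-Upland-Corby-Spruce-Cedar-Denton: 3+15+21+18+6+12 = 75
Denton-Dale-Upland-Corby-Cedar-Spruce-Denton: 3+15+21+17+6+13 = 75
Denton-Dale-Upland-Spruce-Corby-Cedar-Denton: 3+15+8+18+17+12 = 73
Denton-Dale-Upland-Spruce-Cedar-Corby-Denton: 3+15+8+6+17+5 = 54
Denton-Dale-Upland-Cedar-Corby-Spruce-Denton: 3+15+4+17+18+13 = 70
Denton-Dale-Upland-Cedar-Spruce-Corby-Denton: 3+15+4+6+18+5 = 51
Denton-Dale-Corby-Upland-Spruce-Cedar-Denton: 3+6+21+8+6+12 = 56
Denton-Dale-Corby-Upland-Cedar-Spruce-Denton: 3+6+21+4+6+13 = 53
Denton-Dale-Corby-Spruce-Upland-Cedar-Denton: 3+6+18+8+4+12 = 51
Denton-Dale-Corby-Spruce-Cedar-Upland-Denton: 3+6+18+6+4+16 = 53
Denton-Dale-Corby-Cedar-Upland-Spruce-Denton: 3+6+17+4+8+13 = 51
Denton-Dale-Corby-Cedar-Spruce-Upland-Denton: 3+6+17+6+8+16 = 56
Denton-Dale-Spruce-Upland-Corby-Cedar-Denton: 3+14+8+21+17+12 = 75
Denton-Dale-Spruce-Upland-Cedar-Corby-Denton: 3+14+8+4+17+5 = 51
… (46 more)
Denton-Corby-Dale-Cedar-Upland-Spruce-Denton: 5+6+11+4+8+13 = 47  ← best
The minimum is 47.
One optimal route: Denton → Corby → Dale → Cedar → Upland → Spruce → Denton (or its reverse).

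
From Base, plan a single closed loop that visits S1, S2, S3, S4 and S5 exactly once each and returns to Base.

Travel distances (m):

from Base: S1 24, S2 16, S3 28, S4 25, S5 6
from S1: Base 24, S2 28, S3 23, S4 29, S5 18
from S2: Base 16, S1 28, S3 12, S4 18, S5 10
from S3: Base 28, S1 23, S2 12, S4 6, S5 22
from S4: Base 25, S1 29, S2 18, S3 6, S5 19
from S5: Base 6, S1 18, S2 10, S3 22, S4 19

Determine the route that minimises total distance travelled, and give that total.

Base → S1 → S2 → S3 → S4 → S5 → Base: 24+28+12+6+19+6 = 95
Base → S1 → S2 → S3 → S5 → S4 → Base: 24+28+12+22+19+25 = 130
Base → S1 → S2 → S4 → S3 → S5 → Base: 24+28+18+6+22+6 = 104
Base → S1 → S2 → S4 → S5 → S3 → Base: 24+28+18+19+22+28 = 139
Base → S1 → S2 → S5 → S3 → S4 → Base: 24+28+10+22+6+25 = 115
Base → S1 → S2 → S5 → S4 → S3 → Base: 24+28+10+19+6+28 = 115
Base → S1 → S3 → S2 → S4 → S5 → Base: 24+23+12+18+19+6 = 102
Base → S1 → S3 → S2 → S5 → S4 → Base: 24+23+12+10+19+25 = 113
Base → S1 → S3 → S4 → S2 → S5 → Base: 24+23+6+18+10+6 = 87
Base → S1 → S3 → S4 → S5 → S2 → Base: 24+23+6+19+10+16 = 98
Base → S1 → S3 → S5 → S2 → S4 → Base: 24+23+22+10+18+25 = 122
Base → S1 → S3 → S5 → S4 → S2 → Base: 24+23+22+19+18+16 = 122
Base → S1 → S4 → S2 → S3 → S5 → Base: 24+29+18+12+22+6 = 111
Base → S1 → S4 → S2 → S5 → S3 → Base: 24+29+18+10+22+28 = 131
… (46 more)
The minimum is 87.
One optimal route: Base → S1 → S3 → S4 → S2 → S5 → Base (or its reverse).

87 m — the shortest possible round trip.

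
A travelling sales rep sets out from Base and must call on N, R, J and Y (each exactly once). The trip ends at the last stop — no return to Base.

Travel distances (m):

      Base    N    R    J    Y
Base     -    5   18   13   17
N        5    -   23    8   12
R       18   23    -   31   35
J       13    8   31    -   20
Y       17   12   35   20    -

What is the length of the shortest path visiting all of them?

There are 4! = 24 possible orderings.
Base - N - R - J - Y: 5+23+31+20 = 79
Base - N - R - Y - J: 5+23+35+20 = 83
Base - N - J - R - Y: 5+8+31+35 = 79
Base - N - J - Y - R: 5+8+20+35 = 68
Base - N - Y - R - J: 5+12+35+31 = 83
Base - N - Y - J - R: 5+12+20+31 = 68
Base - R - N - J - Y: 18+23+8+20 = 69
Base - R - N - Y - J: 18+23+12+20 = 73
Base - R - J - N - Y: 18+31+8+12 = 69
Base - R - J - Y - N: 18+31+20+12 = 81
Base - R - Y - N - J: 18+35+12+8 = 73
Base - R - Y - J - N: 18+35+20+8 = 81
Base - J - N - R - Y: 13+8+23+35 = 79
Base - J - N - Y - R: 13+8+12+35 = 68
… (10 more)
The minimum is 68.
One shortest path: Base → N → J → Y → R.

Minimum one-way distance = 68 m.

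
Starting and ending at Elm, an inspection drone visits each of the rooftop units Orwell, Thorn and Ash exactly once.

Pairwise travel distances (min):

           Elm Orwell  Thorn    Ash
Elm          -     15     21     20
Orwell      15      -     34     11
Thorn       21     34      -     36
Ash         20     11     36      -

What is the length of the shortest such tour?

There are 3 distinct closed tours to check (reversals are equivalent).
Elm → Orwell → Thorn → Ash → Elm: 15+34+36+20 = 105
Elm → Orwell → Ash → Thorn → Elm: 15+11+36+21 = 83
Elm → Thorn → Orwell → Ash → Elm: 21+34+11+20 = 86
The minimum is 83.
One optimal route: Elm → Orwell → Ash → Thorn → Elm (or its reverse).

Shortest round trip = 83 min.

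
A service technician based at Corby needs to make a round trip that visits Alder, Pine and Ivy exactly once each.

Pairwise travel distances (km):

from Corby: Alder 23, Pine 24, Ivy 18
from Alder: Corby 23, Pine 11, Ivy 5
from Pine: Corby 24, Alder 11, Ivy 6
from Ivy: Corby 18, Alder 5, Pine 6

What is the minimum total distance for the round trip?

58 km — the shortest possible round trip.

There are 3 distinct closed tours to check (reversals are equivalent).
Corby → Alder → Pine → Ivy → Corby: 23+11+6+18 = 58
Corby → Alder → Ivy → Pine → Corby: 23+5+6+24 = 58
Corby → Pine → Alder → Ivy → Corby: 24+11+5+18 = 58
The minimum is 58.
One optimal route: Corby → Alder → Pine → Ivy → Corby (or its reverse).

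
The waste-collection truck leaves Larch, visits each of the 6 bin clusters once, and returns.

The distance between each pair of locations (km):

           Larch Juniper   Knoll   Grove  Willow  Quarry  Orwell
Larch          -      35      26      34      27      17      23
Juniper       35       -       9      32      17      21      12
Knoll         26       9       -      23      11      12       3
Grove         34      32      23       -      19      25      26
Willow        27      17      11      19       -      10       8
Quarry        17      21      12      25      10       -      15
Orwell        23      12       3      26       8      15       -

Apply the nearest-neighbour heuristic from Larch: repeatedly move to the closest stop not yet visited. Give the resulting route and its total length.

From Larch: distances to unvisited — Quarry=17, Orwell=23, Knoll=26, Willow=27, Grove=34, Juniper=35. Nearest is Quarry (17).
From Quarry: distances to unvisited — Willow=10, Knoll=12, Orwell=15, Juniper=21, Grove=25. Nearest is Willow (10).
From Willow: distances to unvisited — Orwell=8, Knoll=11, Juniper=17, Grove=19. Nearest is Orwell (8).
From Orwell: distances to unvisited — Knoll=3, Juniper=12, Grove=26. Nearest is Knoll (3).
From Knoll: distances to unvisited — Juniper=9, Grove=23. Nearest is Juniper (9).
From Juniper: distances to unvisited — Grove=32. Nearest is Grove (32).
Return Grove→Larch: 34.
Total = 17 + 10 + 8 + 3 + 9 + 32 + 34 = 113.

113 km along Larch → Quarry → Willow → Orwell → Knoll → Juniper → Grove → Larch.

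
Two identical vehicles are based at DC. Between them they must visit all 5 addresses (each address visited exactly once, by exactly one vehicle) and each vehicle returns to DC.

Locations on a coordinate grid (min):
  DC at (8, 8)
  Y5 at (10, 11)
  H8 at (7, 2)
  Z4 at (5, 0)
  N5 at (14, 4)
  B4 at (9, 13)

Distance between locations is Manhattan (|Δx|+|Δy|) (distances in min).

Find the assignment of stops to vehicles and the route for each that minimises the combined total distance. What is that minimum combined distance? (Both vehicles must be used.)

48 min — the smallest possible combined total.

Try each way of splitting the stops between the two vehicles (each non-empty) and, for each split, find the best tour for each vehicle:
  {Y5} + {H8, Z4, N5, B4}: 10 + 44 = 54
  {H8} + {Y5, Z4, N5, B4}: 14 + 44 = 58
  {Y5, H8} + {Z4, N5, B4}: 24 + 44 = 68
  {Z4} + {Y5, H8, N5, B4}: 22 + 36 = 58
  {Y5, Z4} + {H8, N5, B4}: 32 + 36 = 68
  {H8, Z4} + {Y5, N5, B4}: 22 + 30 = 52
  … (15 splits in total)
  {H8, Z4, N5} + {Y5, B4}: 34 + 14 = 48  ← best
Best: vehicle 1 DC → H8 → Z4 → N5 → DC = 34; vehicle 2 DC → Y5 → B4 → DC = 14; combined 48.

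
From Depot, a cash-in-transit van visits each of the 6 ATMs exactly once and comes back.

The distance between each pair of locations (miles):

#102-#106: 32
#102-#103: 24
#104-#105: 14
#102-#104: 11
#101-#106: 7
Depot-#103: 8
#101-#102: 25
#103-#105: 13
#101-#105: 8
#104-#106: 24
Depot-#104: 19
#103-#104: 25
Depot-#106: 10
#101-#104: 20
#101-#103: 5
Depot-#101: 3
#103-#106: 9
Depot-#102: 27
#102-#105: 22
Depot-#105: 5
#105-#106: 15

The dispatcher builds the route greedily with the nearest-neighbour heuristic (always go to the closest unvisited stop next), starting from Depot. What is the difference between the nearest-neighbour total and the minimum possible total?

Depot: #101=3, #105=5, #103=8, #106=10, #104=19, #102=27 ⇒ #101
#101: #103=5, #106=7, #105=8, #104=20, #102=25 ⇒ #103
#103: #106=9, #105=13, #102=24, #104=25 ⇒ #106
#106: #105=15, #104=24, #102=32 ⇒ #105
#105: #104=14, #102=22 ⇒ #104
#104: #102=11 ⇒ #102
NN route Depot → #101 → #103 → #106 → #105 → #104 → #102 → Depot costs 84.
Optimal: Depot → #101 → #106 → #103 → #102 → #104 → #105 → Depot costs 73 (by enumerating all 360 distinct tours).
Excess = 84 − 73 = 11.

The nearest-neighbour route is 11 miles longer than optimal.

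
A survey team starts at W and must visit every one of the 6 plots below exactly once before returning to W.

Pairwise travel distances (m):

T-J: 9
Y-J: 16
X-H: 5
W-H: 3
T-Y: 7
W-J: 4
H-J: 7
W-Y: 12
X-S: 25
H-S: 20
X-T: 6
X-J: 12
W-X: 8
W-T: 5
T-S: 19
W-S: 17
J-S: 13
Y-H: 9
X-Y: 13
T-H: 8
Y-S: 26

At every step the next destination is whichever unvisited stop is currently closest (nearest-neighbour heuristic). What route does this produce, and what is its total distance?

67 m along W → H → X → T → Y → J → S → W.

From W: distances to unvisited — H=3, J=4, T=5, X=8, Y=12, S=17. Nearest is H (3).
From H: distances to unvisited — X=5, J=7, T=8, Y=9, S=20. Nearest is X (5).
From X: distances to unvisited — T=6, J=12, Y=13, S=25. Nearest is T (6).
From T: distances to unvisited — Y=7, J=9, S=19. Nearest is Y (7).
From Y: distances to unvisited — J=16, S=26. Nearest is J (16).
From J: distances to unvisited — S=13. Nearest is S (13).
Return S→W: 17.
Total = 3 + 5 + 6 + 7 + 16 + 13 + 17 = 67.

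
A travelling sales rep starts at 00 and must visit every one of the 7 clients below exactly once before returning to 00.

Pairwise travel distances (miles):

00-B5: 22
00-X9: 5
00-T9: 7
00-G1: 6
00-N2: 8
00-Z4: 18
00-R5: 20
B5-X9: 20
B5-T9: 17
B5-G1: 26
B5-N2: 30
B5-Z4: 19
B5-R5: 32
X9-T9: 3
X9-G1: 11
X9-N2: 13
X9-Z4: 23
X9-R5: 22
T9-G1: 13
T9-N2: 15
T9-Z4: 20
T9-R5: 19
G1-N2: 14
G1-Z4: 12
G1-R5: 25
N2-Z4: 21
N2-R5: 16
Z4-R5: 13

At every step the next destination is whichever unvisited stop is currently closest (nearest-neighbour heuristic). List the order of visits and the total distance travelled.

At 00 the remaining stops are X9 5, G1 6, T9 7, N2 8, Z4 18, R5 20, B5 22; go to X9.
At X9 the remaining stops are T9 3, G1 11, N2 13, B5 20, R5 22, Z4 23; go to T9.
At T9 the remaining stops are G1 13, N2 15, B5 17, R5 19, Z4 20; go to G1.
At G1 the remaining stops are Z4 12, N2 14, R5 25, B5 26; go to Z4.
At Z4 the remaining stops are R5 13, B5 19, N2 21; go to R5.
At R5 the remaining stops are N2 16, B5 32; go to N2.
At N2 the remaining stops are B5 30; go to B5.
Return B5→00: 22.
Total = 5 + 3 + 13 + 12 + 13 + 16 + 30 + 22 = 114.

Total distance 114 miles via the nearest-neighbour route 00 → X9 → T9 → G1 → Z4 → R5 → N2 → B5 → 00.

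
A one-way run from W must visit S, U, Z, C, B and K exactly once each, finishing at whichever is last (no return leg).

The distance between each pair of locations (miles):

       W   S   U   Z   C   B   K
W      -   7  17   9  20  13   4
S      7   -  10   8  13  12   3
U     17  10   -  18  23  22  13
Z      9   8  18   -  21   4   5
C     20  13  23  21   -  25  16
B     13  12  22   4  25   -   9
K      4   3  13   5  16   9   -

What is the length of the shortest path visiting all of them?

58 miles — the minimum one-way total.

There are 6! = 720 possible orderings.
W→S→U→Z→C→B→K: 7+10+18+21+25+9 = 90
W→S→U→Z→C→K→B: 7+10+18+21+16+9 = 81
W→S→U→Z→B→C→K: 7+10+18+4+25+16 = 80
W→S→U→Z→B→K→C: 7+10+18+4+9+16 = 64
W→S→U→Z→K→C→B: 7+10+18+5+16+25 = 81
W→S→U→Z→K→B→C: 7+10+18+5+9+25 = 74
W→S→U→C→Z→B→K: 7+10+23+21+4+9 = 74
W→S→U→C→Z→K→B: 7+10+23+21+5+9 = 75
… (712 more)
W→Z→B→K→S→U→C: 9+4+9+3+10+23 = 58  ← best
The minimum is 58.
One shortest path: W → Z → B → K → S → U → C.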